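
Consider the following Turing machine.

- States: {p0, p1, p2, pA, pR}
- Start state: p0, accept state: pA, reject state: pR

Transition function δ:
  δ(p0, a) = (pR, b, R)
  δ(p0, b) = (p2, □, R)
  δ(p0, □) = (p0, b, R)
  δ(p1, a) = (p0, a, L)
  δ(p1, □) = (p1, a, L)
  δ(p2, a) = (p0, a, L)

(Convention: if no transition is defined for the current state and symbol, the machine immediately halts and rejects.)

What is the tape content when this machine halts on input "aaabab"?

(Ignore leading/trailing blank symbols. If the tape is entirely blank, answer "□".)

Execution trace:
Initial: [p0]aaabab
Step 1: δ(p0, a) = (pR, b, R) → b[pR]aabab

The machine reaches the reject state pR and halts.

Final tape (ignoring leading/trailing blanks): baabab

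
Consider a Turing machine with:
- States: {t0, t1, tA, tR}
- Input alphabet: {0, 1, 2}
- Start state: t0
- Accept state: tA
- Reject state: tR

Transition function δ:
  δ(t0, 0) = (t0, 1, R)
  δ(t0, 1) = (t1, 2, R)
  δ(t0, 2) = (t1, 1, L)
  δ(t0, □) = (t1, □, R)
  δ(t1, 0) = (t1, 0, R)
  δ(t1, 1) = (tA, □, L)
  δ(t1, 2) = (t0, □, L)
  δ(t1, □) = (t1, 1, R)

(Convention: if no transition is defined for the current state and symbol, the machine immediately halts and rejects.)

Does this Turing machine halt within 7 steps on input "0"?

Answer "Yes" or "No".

Execution trace:
Initial: [t0]0
Step 1: δ(t0, 0) = (t0, 1, R) → 1[t0]□
Step 2: δ(t0, □) = (t1, □, R) → 1□[t1]□
Step 3: δ(t1, □) = (t1, 1, R) → 1□1[t1]□
Step 4: δ(t1, □) = (t1, 1, R) → 1□11[t1]□
Step 5: δ(t1, □) = (t1, 1, R) → 1□111[t1]□
Step 6: δ(t1, □) = (t1, 1, R) → 1□1111[t1]□
Step 7: δ(t1, □) = (t1, 1, R) → 1□11111[t1]□

The machine has not reached a halting state after 7 steps.
The machine did not halt within the 7-step bound.

Answer: No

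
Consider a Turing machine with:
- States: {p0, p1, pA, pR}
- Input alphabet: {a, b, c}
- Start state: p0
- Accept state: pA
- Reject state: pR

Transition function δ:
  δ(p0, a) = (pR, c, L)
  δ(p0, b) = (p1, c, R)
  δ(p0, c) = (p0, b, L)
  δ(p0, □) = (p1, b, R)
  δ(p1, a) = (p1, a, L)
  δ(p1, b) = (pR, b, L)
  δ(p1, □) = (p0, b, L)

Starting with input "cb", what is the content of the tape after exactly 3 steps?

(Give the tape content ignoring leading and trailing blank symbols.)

Execution trace:
Initial: [p0]cb
Step 1: δ(p0, c) = (p0, b, L) → [p0]□bb
Step 2: δ(p0, □) = (p1, b, R) → b[p1]bb
Step 3: δ(p1, b) = (pR, b, L) → [pR]bbb

The machine reaches the reject state pR and halts.

After 3 steps, the tape (ignoring leading/trailing blanks) is: bbb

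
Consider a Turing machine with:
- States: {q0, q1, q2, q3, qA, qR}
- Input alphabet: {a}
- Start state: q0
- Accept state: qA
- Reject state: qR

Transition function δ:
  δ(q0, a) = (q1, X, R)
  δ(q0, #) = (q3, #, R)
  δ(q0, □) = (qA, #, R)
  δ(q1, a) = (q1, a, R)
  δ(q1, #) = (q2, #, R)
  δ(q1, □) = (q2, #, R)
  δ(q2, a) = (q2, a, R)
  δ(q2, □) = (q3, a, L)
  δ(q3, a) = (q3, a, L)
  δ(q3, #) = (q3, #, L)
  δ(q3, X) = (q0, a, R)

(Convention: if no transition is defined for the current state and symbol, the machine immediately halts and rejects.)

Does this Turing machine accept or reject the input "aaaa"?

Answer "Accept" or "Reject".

Execution trace:
Initial: [q0]aaaa
Step 1: δ(q0, a) = (q1, X, R) → X[q1]aaa
Step 2: δ(q1, a) = (q1, a, R) → Xa[q1]aa
Step 3: δ(q1, a) = (q1, a, R) → Xaa[q1]a
Step 4: δ(q1, a) = (q1, a, R) → Xaaa[q1]□
Step 5: δ(q1, □) = (q2, #, R) → Xaaa#[q2]□
Step 6: δ(q2, □) = (q3, a, L) → Xaaa[q3]#a
Step 7: δ(q3, #) = (q3, #, L) → Xaa[q3]a#a
Step 8: δ(q3, a) = (q3, a, L) → Xa[q3]aa#a
Step 9: δ(q3, a) = (q3, a, L) → X[q3]aaa#a
Step 10: δ(q3, a) = (q3, a, L) → [q3]Xaaa#a
Step 11: δ(q3, X) = (q0, a, R) → a[q0]aaa#a
Step 12: δ(q0, a) = (q1, X, R) → aX[q1]aa#a
Step 13: δ(q1, a) = (q1, a, R) → aXa[q1]a#a
Step 14: δ(q1, a) = (q1, a, R) → aXaa[q1]#a
Step 15: δ(q1, #) = (q2, #, R) → aXaa#[q2]a
Step 16: δ(q2, a) = (q2, a, R) → aXaa#a[q2]□
Step 17: δ(q2, □) = (q3, a, L) → aXaa#[q3]aa
Step 18: δ(q3, a) = (q3, a, L) → aXaa[q3]#aa
Step 19: δ(q3, #) = (q3, #, L) → aXa[q3]a#aa
Step 20: δ(q3, a) = (q3, a, L) → aX[q3]aa#aa
Step 21: δ(q3, a) = (q3, a, L) → a[q3]Xaa#aa
Step 22: δ(q3, X) = (q0, a, R) → aa[q0]aa#aa
Step 23: δ(q0, a) = (q1, X, R) → aaX[q1]a#aa
Step 24: δ(q1, a) = (q1, a, R) → aaXa[q1]#aa
Step 25: δ(q1, #) = (q2, #, R) → aaXa#[q2]aa
Step 26: δ(q2, a) = (q2, a, R) → aaXa#a[q2]a
Step 27: δ(q2, a) = (q2, a, R) → aaXa#aa[q2]□
Step 28: δ(q2, □) = (q3, a, L) → aaXa#a[q3]aa
Step 29: δ(q3, a) = (q3, a, L) → aaXa#[q3]aaa
Step 30: δ(q3, a) = (q3, a, L) → aaXa[q3]#aaa
Step 31: δ(q3, #) = (q3, #, L) → aaX[q3]a#aaa
Step 32: δ(q3, a) = (q3, a, L) → aa[q3]Xa#aaa
Step 33: δ(q3, X) = (q0, a, R) → aaa[q0]a#aaa
Step 34: δ(q0, a) = (q1, X, R) → aaaX[q1]#aaa
Step 35: δ(q1, #) = (q2, #, R) → aaaX#[q2]aaa
Step 36: δ(q2, a) = (q2, a, R) → aaaX#a[q2]aa
Step 37: δ(q2, a) = (q2, a, R) → aaaX#aa[q2]a
Step 38: δ(q2, a) = (q2, a, R) → aaaX#aaa[q2]□
Step 39: δ(q2, □) = (q3, a, L) → aaaX#aa[q3]aa
Step 40: δ(q3, a) = (q3, a, L) → aaaX#a[q3]aaa
Step 41: δ(q3, a) = (q3, a, L) → aaaX#[q3]aaaa
Step 42: δ(q3, a) = (q3, a, L) → aaaX[q3]#aaaa
Step 43: δ(q3, #) = (q3, #, L) → aaa[q3]X#aaaa
Step 44: δ(q3, X) = (q0, a, R) → aaaa[q0]#aaaa
Step 45: δ(q0, #) = (q3, #, R) → aaaa#[q3]aaaa
Step 46: δ(q3, a) = (q3, a, L) → aaaa[q3]#aaaa
Step 47: δ(q3, #) = (q3, #, L) → aaa[q3]a#aaaa
Step 48: δ(q3, a) = (q3, a, L) → aa[q3]aa#aaaa
Step 49: δ(q3, a) = (q3, a, L) → a[q3]aaa#aaaa
Step 50: δ(q3, a) = (q3, a, L) → [q3]aaaa#aaaa
Step 51: δ(q3, a) = (q3, a, L) → [q3]□aaaa#aaaa

No transition is defined for δ(q3, □). By convention the machine halts and rejects.

Answer: Reject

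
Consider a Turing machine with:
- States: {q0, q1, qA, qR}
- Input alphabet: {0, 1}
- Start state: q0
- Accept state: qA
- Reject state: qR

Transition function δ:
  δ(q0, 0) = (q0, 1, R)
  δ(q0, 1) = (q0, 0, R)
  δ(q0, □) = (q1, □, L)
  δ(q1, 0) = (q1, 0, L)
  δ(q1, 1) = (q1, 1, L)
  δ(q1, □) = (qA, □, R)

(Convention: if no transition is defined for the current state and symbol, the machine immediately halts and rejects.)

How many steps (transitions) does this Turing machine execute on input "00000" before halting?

Execution trace:
Initial: [q0]00000
Step 1: δ(q0, 0) = (q0, 1, R) → 1[q0]0000
Step 2: δ(q0, 0) = (q0, 1, R) → 11[q0]000
Step 3: δ(q0, 0) = (q0, 1, R) → 111[q0]00
Step 4: δ(q0, 0) = (q0, 1, R) → 1111[q0]0
Step 5: δ(q0, 0) = (q0, 1, R) → 11111[q0]□
Step 6: δ(q0, □) = (q1, □, L) → 1111[q1]1□
Step 7: δ(q1, 1) = (q1, 1, L) → 111[q1]11□
Step 8: δ(q1, 1) = (q1, 1, L) → 11[q1]111□
Step 9: δ(q1, 1) = (q1, 1, L) → 1[q1]1111□
Step 10: δ(q1, 1) = (q1, 1, L) → [q1]11111□
Step 11: δ(q1, 1) = (q1, 1, L) → [q1]□11111□
Step 12: δ(q1, □) = (qA, □, R) → □[qA]11111□

The machine reaches the accept state qA and halts.

The machine executed 12 steps before halting.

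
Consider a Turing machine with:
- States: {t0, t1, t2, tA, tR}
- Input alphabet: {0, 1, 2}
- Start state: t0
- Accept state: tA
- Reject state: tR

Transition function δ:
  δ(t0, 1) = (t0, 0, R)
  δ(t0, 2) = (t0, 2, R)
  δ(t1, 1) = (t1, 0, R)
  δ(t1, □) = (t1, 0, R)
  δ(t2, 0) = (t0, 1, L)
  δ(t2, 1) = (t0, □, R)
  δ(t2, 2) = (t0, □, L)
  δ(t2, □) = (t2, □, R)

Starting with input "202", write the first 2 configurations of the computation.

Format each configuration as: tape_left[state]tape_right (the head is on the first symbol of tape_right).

Transitions applied:
Step 1: δ(t0, 2) = (t0, 2, R)

The first 2 configurations are:
[t0]202 ⊢ 2[t0]02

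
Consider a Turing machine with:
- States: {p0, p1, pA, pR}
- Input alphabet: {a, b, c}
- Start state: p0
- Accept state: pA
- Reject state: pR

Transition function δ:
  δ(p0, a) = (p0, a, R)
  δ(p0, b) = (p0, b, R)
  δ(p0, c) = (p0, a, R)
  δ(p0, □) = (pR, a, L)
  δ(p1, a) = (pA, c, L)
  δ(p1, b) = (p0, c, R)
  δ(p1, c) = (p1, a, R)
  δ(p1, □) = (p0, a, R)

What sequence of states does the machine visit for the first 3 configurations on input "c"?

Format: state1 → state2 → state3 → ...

Execution trace:
Initial: [p0]c
Step 1: δ(p0, c) = (p0, a, R) → a[p0]□
Step 2: δ(p0, □) = (pR, a, L) → [pR]aa

The machine reaches the reject state pR and halts.

State sequence: p0 → p0 → pR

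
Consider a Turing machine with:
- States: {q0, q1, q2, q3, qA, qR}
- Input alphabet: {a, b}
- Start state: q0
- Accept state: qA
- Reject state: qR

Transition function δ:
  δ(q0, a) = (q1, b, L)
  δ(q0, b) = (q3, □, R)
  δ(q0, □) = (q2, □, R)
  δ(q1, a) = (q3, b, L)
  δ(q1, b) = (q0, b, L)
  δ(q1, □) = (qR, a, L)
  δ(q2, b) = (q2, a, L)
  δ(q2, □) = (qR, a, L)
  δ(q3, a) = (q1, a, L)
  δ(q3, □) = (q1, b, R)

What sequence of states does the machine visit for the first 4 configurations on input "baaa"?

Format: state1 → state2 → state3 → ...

Execution trace:
Initial: [q0]baaa
Step 1: δ(q0, b) = (q3, □, R) → □[q3]aaa
Step 2: δ(q3, a) = (q1, a, L) → [q1]□aaa
Step 3: δ(q1, □) = (qR, a, L) → [qR]□aaaa

The machine reaches the reject state qR and halts.

State sequence: q0 → q3 → q1 → qR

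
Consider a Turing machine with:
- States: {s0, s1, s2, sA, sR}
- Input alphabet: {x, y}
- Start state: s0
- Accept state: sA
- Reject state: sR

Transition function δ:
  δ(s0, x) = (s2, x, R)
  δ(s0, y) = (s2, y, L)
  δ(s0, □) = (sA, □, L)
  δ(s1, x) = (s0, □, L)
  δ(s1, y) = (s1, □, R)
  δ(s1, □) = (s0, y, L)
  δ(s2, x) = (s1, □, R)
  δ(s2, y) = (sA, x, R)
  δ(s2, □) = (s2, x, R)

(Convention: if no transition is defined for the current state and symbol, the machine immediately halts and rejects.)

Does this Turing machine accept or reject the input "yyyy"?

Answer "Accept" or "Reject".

Execution trace:
Initial: [s0]yyyy
Step 1: δ(s0, y) = (s2, y, L) → [s2]□yyyy
Step 2: δ(s2, □) = (s2, x, R) → x[s2]yyyy
Step 3: δ(s2, y) = (sA, x, R) → xx[sA]yyy

The machine reaches the accept state sA and halts.

Answer: Accept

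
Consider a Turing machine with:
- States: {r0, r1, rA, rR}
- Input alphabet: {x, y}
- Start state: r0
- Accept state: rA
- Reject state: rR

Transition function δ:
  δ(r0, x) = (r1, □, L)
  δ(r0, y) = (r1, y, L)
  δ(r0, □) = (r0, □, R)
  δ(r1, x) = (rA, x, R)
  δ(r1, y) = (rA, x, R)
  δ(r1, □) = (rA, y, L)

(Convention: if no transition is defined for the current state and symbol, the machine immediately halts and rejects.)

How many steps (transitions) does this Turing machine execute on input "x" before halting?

Execution trace:
Initial: [r0]x
Step 1: δ(r0, x) = (r1, □, L) → [r1]□□
Step 2: δ(r1, □) = (rA, y, L) → [rA]□y□

The machine reaches the accept state rA and halts.

The machine executed 2 steps before halting.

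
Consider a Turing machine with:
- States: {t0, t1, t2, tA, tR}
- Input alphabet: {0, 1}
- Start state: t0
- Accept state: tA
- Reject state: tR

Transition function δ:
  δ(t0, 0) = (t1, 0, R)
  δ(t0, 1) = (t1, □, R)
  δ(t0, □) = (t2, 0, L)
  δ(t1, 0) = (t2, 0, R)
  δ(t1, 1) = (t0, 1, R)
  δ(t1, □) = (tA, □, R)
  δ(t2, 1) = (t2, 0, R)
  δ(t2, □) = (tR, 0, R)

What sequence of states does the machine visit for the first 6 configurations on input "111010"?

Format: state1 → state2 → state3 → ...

Execution trace:
Initial: [t0]111010
Step 1: δ(t0, 1) = (t1, □, R) → □[t1]11010
Step 2: δ(t1, 1) = (t0, 1, R) → □1[t0]1010
Step 3: δ(t0, 1) = (t1, □, R) → □1□[t1]010
Step 4: δ(t1, 0) = (t2, 0, R) → □1□0[t2]10
Step 5: δ(t2, 1) = (t2, 0, R) → □1□00[t2]0

No transition is defined for δ(t2, 0). By convention the machine halts and rejects.

State sequence: t0 → t1 → t0 → t1 → t2 → t2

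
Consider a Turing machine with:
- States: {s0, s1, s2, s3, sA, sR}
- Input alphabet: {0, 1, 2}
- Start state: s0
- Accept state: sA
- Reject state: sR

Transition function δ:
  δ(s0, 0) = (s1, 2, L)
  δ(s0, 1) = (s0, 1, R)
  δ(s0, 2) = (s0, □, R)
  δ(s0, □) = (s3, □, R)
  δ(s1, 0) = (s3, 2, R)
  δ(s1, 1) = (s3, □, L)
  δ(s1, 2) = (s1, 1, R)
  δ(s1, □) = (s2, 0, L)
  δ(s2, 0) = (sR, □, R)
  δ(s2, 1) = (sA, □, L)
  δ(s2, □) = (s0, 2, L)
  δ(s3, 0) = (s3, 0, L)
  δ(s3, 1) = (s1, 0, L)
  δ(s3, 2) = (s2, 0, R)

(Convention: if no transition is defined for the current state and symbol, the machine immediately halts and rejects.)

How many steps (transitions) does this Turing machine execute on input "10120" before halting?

Execution trace:
Initial: [s0]10120
Step 1: δ(s0, 1) = (s0, 1, R) → 1[s0]0120
Step 2: δ(s0, 0) = (s1, 2, L) → [s1]12120
Step 3: δ(s1, 1) = (s3, □, L) → [s3]□□2120

No transition is defined for δ(s3, □). By convention the machine halts and rejects.

The machine executed 3 steps before halting.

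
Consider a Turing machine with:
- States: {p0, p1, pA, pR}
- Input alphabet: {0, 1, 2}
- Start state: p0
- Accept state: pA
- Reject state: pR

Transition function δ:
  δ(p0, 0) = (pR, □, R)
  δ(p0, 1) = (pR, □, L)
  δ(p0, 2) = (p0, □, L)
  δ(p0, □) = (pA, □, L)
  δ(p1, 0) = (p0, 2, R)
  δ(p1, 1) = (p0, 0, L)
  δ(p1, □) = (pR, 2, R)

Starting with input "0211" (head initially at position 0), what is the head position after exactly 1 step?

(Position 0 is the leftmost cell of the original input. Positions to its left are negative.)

Execution trace (head position shown):
Step 0: [p0]0211  (head at position 0)
Step 1: move right → □[pR]211  (head at position 1)

After 1 step, the head is at position 1.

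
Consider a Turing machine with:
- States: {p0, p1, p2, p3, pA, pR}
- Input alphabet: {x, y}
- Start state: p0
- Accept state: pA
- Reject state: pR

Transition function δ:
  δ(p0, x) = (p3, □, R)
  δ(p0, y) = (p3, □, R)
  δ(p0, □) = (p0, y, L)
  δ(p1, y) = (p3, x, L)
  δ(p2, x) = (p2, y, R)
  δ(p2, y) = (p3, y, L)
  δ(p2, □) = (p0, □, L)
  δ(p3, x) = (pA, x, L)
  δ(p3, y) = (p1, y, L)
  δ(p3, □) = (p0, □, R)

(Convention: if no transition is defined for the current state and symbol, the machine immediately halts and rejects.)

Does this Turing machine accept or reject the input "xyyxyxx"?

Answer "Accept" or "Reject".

Execution trace:
Initial: [p0]xyyxyxx
Step 1: δ(p0, x) = (p3, □, R) → □[p3]yyxyxx
Step 2: δ(p3, y) = (p1, y, L) → [p1]□yyxyxx

No transition is defined for δ(p1, □). By convention the machine halts and rejects.

Answer: Reject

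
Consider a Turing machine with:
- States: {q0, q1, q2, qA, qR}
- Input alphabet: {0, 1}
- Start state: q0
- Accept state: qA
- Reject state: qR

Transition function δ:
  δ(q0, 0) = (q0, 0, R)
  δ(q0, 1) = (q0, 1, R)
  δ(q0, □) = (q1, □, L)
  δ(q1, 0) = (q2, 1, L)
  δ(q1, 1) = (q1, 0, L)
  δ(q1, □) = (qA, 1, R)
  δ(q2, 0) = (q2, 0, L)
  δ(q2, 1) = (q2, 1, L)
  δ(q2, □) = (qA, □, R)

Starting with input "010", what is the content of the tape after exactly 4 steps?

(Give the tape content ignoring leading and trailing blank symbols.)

Execution trace:
Initial: [q0]010
Step 1: δ(q0, 0) = (q0, 0, R) → 0[q0]10
Step 2: δ(q0, 1) = (q0, 1, R) → 01[q0]0
Step 3: δ(q0, 0) = (q0, 0, R) → 010[q0]□
Step 4: δ(q0, □) = (q1, □, L) → 01[q1]0□

After 4 steps, the tape (ignoring leading/trailing blanks) is: 010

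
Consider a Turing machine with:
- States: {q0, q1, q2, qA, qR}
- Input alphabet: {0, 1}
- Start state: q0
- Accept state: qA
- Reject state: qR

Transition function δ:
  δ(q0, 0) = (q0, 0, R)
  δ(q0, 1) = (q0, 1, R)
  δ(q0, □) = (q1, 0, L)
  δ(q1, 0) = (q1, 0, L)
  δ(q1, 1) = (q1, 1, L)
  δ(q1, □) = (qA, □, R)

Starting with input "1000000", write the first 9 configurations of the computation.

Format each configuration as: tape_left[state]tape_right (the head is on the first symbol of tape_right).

Transitions applied:
Step 1: δ(q0, 1) = (q0, 1, R)
Step 2: δ(q0, 0) = (q0, 0, R)
Step 3: δ(q0, 0) = (q0, 0, R)
Step 4: δ(q0, 0) = (q0, 0, R)
Step 5: δ(q0, 0) = (q0, 0, R)
Step 6: δ(q0, 0) = (q0, 0, R)
Step 7: δ(q0, 0) = (q0, 0, R)
Step 8: δ(q0, □) = (q1, 0, L)

The first 9 configurations are:
[q0]1000000 ⊢ 1[q0]000000 ⊢ 10[q0]00000 ⊢ 100[q0]0000 ⊢ 1000[q0]000 ⊢ 10000[q0]00 ⊢ 100000[q0]0 ⊢ 1000000[q0]□ ⊢ 100000[q1]00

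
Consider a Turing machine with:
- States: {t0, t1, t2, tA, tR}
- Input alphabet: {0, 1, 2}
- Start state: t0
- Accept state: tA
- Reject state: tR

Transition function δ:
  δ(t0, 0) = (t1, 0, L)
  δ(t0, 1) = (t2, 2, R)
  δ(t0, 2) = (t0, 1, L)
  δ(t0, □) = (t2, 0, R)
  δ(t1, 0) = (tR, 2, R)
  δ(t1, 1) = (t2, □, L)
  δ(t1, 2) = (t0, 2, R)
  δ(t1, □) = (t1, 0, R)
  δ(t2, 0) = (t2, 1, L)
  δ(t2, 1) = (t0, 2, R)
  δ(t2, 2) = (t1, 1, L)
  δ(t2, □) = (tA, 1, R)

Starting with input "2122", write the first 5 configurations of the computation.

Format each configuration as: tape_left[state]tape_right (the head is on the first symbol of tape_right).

Transitions applied:
Step 1: δ(t0, 2) = (t0, 1, L)
Step 2: δ(t0, □) = (t2, 0, R)
Step 3: δ(t2, 1) = (t0, 2, R)
Step 4: δ(t0, 1) = (t2, 2, R)

The first 5 configurations are:
[t0]2122 ⊢ [t0]□1122 ⊢ 0[t2]1122 ⊢ 02[t0]122 ⊢ 022[t2]22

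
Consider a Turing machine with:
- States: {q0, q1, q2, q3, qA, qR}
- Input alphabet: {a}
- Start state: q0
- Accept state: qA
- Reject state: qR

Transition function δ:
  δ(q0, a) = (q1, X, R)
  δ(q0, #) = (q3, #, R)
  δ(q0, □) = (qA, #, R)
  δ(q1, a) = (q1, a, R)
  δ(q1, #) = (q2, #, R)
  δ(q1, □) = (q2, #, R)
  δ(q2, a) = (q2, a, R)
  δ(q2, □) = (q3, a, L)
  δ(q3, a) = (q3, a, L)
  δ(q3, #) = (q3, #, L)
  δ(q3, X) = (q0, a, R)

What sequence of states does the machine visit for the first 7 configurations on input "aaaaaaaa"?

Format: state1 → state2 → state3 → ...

Execution trace:
Initial: [q0]aaaaaaaa
Step 1: δ(q0, a) = (q1, X, R) → X[q1]aaaaaaa
Step 2: δ(q1, a) = (q1, a, R) → Xa[q1]aaaaaa
Step 3: δ(q1, a) = (q1, a, R) → Xaa[q1]aaaaa
Step 4: δ(q1, a) = (q1, a, R) → Xaaa[q1]aaaa
Step 5: δ(q1, a) = (q1, a, R) → Xaaaa[q1]aaa
Step 6: δ(q1, a) = (q1, a, R) → Xaaaaa[q1]aa

State sequence: q0 → q1 → q1 → q1 → q1 → q1 → q1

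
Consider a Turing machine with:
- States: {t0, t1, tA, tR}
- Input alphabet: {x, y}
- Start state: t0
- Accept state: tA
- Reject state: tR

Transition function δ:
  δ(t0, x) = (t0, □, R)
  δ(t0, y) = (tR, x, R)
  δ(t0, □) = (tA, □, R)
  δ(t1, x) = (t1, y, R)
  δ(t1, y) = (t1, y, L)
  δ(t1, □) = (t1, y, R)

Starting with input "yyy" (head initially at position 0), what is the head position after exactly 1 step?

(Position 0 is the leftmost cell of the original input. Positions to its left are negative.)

Execution trace (head position shown):
Step 0: [t0]yyy  (head at position 0)
Step 1: move right → x[tR]yy  (head at position 1)

After 1 step, the head is at position 1.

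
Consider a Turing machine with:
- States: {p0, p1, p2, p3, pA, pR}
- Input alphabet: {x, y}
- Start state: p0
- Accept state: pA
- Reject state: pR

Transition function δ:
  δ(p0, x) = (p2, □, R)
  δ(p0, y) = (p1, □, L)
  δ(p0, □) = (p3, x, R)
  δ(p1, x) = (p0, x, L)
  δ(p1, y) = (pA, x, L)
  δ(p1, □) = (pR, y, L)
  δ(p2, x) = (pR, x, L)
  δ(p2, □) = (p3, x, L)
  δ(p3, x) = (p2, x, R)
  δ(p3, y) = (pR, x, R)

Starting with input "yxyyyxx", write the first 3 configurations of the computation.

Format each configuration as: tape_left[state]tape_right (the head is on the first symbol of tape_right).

Transitions applied:
Step 1: δ(p0, y) = (p1, □, L)
Step 2: δ(p1, □) = (pR, y, L)

The first 3 configurations are:
[p0]yxyyyxx ⊢ [p1]□□xyyyxx ⊢ [pR]□y□xyyyxx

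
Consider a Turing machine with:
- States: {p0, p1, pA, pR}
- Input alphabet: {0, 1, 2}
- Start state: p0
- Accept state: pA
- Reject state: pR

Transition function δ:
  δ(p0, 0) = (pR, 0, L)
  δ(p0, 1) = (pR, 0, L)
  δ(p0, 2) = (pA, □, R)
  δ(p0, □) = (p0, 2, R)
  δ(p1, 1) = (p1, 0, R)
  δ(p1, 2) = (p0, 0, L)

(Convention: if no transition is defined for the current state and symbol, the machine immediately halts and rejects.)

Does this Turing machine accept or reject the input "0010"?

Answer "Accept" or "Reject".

Execution trace:
Initial: [p0]0010
Step 1: δ(p0, 0) = (pR, 0, L) → [pR]□0010

The machine reaches the reject state pR and halts.

Answer: Reject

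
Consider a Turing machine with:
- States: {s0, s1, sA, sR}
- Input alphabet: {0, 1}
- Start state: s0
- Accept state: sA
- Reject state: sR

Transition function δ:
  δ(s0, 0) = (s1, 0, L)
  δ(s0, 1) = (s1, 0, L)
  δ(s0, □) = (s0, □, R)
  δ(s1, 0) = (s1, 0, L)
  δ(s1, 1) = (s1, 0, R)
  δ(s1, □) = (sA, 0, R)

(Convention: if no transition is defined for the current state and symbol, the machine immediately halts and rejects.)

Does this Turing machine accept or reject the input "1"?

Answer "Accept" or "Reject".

Execution trace:
Initial: [s0]1
Step 1: δ(s0, 1) = (s1, 0, L) → [s1]□0
Step 2: δ(s1, □) = (sA, 0, R) → 0[sA]0

The machine reaches the accept state sA and halts.

Answer: Accept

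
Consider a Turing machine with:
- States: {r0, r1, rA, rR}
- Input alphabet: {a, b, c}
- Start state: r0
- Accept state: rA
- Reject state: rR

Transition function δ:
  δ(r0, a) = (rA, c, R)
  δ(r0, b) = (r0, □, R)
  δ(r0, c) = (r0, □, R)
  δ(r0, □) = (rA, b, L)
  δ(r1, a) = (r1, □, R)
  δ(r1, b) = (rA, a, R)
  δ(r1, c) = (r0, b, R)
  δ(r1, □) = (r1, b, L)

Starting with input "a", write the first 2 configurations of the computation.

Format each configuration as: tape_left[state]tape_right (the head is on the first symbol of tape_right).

Transitions applied:
Step 1: δ(r0, a) = (rA, c, R)

The first 2 configurations are:
[r0]a ⊢ c[rA]□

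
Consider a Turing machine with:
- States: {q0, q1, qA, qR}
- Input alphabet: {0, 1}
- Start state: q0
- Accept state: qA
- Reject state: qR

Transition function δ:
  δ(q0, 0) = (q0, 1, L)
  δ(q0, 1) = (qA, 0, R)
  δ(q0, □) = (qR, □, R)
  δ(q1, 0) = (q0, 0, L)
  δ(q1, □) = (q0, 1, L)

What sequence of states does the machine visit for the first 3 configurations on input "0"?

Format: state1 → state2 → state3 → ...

Execution trace:
Initial: [q0]0
Step 1: δ(q0, 0) = (q0, 1, L) → [q0]□1
Step 2: δ(q0, □) = (qR, □, R) → □[qR]1

The machine reaches the reject state qR and halts.

State sequence: q0 → q0 → qR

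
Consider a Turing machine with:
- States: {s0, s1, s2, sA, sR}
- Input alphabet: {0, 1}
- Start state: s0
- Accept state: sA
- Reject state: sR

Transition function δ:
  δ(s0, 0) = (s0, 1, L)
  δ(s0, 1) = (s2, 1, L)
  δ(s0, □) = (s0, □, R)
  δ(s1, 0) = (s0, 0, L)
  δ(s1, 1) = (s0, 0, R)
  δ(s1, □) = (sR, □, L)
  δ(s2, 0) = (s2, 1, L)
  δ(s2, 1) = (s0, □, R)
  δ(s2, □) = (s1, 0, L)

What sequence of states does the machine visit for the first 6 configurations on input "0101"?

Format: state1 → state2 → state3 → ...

Execution trace:
Initial: [s0]0101
Step 1: δ(s0, 0) = (s0, 1, L) → [s0]□1101
Step 2: δ(s0, □) = (s0, □, R) → □[s0]1101
Step 3: δ(s0, 1) = (s2, 1, L) → [s2]□1101
Step 4: δ(s2, □) = (s1, 0, L) → [s1]□01101
Step 5: δ(s1, □) = (sR, □, L) → [sR]□□01101

The machine reaches the reject state sR and halts.

State sequence: s0 → s0 → s0 → s2 → s1 → sR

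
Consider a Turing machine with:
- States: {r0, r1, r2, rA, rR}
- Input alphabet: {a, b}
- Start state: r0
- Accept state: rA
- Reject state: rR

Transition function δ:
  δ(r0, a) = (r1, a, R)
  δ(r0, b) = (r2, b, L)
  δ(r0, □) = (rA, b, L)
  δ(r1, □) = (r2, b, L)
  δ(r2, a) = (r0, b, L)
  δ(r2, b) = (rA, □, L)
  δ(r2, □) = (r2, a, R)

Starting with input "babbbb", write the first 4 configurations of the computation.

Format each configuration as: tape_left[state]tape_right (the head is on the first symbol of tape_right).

Transitions applied:
Step 1: δ(r0, b) = (r2, b, L)
Step 2: δ(r2, □) = (r2, a, R)
Step 3: δ(r2, b) = (rA, □, L)

The first 4 configurations are:
[r0]babbbb ⊢ [r2]□babbbb ⊢ a[r2]babbbb ⊢ [rA]a□abbbb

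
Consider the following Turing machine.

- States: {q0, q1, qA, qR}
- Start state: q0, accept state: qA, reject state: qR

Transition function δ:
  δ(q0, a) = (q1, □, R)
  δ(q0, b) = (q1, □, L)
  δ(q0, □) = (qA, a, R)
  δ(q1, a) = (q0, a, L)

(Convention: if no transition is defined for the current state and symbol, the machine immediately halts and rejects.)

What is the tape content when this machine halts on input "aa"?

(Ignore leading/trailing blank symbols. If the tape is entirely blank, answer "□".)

Execution trace:
Initial: [q0]aa
Step 1: δ(q0, a) = (q1, □, R) → □[q1]a
Step 2: δ(q1, a) = (q0, a, L) → [q0]□a
Step 3: δ(q0, □) = (qA, a, R) → a[qA]a

The machine reaches the accept state qA and halts.

Final tape (ignoring leading/trailing blanks): aa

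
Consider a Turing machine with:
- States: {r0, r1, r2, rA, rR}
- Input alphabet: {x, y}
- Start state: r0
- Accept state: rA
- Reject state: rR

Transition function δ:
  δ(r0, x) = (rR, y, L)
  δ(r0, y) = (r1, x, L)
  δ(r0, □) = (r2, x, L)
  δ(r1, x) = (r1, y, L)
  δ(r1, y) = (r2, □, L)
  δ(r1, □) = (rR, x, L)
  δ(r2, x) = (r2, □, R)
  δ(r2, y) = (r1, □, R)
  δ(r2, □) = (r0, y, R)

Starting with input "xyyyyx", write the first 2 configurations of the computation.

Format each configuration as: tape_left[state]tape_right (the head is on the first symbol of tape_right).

Transitions applied:
Step 1: δ(r0, x) = (rR, y, L)

The first 2 configurations are:
[r0]xyyyyx ⊢ [rR]□yyyyyx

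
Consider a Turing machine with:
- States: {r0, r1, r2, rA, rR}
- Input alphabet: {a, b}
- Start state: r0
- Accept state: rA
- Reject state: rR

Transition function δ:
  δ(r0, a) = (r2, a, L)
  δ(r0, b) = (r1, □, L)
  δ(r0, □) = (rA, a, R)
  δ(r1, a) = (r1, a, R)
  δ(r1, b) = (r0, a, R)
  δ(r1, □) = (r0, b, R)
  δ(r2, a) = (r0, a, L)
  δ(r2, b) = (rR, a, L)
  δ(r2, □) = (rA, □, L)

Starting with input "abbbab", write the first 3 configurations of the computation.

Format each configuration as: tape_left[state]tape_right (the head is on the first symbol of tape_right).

Transitions applied:
Step 1: δ(r0, a) = (r2, a, L)
Step 2: δ(r2, □) = (rA, □, L)

The first 3 configurations are:
[r0]abbbab ⊢ [r2]□abbbab ⊢ [rA]□□abbbab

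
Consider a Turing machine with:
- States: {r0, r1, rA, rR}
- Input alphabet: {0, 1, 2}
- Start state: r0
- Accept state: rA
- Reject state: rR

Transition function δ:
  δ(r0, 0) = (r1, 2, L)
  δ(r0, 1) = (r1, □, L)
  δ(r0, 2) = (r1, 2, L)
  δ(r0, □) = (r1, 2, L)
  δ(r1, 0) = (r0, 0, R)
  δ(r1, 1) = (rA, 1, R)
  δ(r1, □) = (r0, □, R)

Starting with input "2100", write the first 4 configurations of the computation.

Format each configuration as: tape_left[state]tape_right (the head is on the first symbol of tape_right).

Transitions applied:
Step 1: δ(r0, 2) = (r1, 2, L)
Step 2: δ(r1, □) = (r0, □, R)
Step 3: δ(r0, 2) = (r1, 2, L)

The first 4 configurations are:
[r0]2100 ⊢ [r1]□2100 ⊢ □[r0]2100 ⊢ [r1]□2100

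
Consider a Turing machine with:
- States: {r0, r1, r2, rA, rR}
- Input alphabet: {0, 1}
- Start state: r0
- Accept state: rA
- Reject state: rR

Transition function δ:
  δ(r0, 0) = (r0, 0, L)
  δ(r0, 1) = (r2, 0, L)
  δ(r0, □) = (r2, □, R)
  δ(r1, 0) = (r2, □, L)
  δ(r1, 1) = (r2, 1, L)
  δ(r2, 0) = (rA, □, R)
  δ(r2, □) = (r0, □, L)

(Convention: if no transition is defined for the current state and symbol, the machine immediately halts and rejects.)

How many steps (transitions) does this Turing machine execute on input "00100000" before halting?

Execution trace:
Initial: [r0]00100000
Step 1: δ(r0, 0) = (r0, 0, L) → [r0]□00100000
Step 2: δ(r0, □) = (r2, □, R) → □[r2]00100000
Step 3: δ(r2, 0) = (rA, □, R) → □□[rA]0100000

The machine reaches the accept state rA and halts.

The machine executed 3 steps before halting.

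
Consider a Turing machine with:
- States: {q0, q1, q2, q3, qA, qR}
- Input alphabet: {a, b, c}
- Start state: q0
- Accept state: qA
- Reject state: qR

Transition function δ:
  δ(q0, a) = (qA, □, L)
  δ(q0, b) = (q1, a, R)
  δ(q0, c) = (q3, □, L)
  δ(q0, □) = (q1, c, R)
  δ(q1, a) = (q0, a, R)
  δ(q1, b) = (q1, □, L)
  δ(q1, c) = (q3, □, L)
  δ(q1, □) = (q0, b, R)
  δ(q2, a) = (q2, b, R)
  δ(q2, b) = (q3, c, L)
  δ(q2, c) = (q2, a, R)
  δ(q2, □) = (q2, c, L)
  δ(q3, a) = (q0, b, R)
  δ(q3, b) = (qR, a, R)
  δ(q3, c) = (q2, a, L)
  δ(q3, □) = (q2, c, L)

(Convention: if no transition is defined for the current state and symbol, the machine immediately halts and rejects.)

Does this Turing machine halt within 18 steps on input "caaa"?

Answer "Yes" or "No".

Execution trace:
Initial: [q0]caaa
Step 1: δ(q0, c) = (q3, □, L) → [q3]□□aaa
Step 2: δ(q3, □) = (q2, c, L) → [q2]□c□aaa
Step 3: δ(q2, □) = (q2, c, L) → [q2]□cc□aaa
Step 4: δ(q2, □) = (q2, c, L) → [q2]□ccc□aaa
Step 5: δ(q2, □) = (q2, c, L) → [q2]□cccc□aaa
Step 6: δ(q2, □) = (q2, c, L) → [q2]□ccccc□aaa
Step 7: δ(q2, □) = (q2, c, L) → [q2]□cccccc□aaa
Step 8: δ(q2, □) = (q2, c, L) → [q2]□ccccccc□aaa
Step 9: δ(q2, □) = (q2, c, L) → [q2]□cccccccc□aaa
Step 10: δ(q2, □) = (q2, c, L) → [q2]□ccccccccc□aaa
Step 11: δ(q2, □) = (q2, c, L) → [q2]□cccccccccc□aaa
Step 12: δ(q2, □) = (q2, c, L) → [q2]□ccccccccccc□aaa
Step 13: δ(q2, □) = (q2, c, L) → [q2]□cccccccccccc□aaa
Step 14: δ(q2, □) = (q2, c, L) → [q2]□ccccccccccccc□aaa
Step 15: δ(q2, □) = (q2, c, L) → [q2]□cccccccccccccc□aaa
Step 16: δ(q2, □) = (q2, c, L) → [q2]□ccccccccccccccc□aaa
Step 17: δ(q2, □) = (q2, c, L) → [q2]□cccccccccccccccc□aaa
Step 18: δ(q2, □) = (q2, c, L) → [q2]□ccccccccccccccccc□aaa

The machine has not reached a halting state after 18 steps.
The machine did not halt within the 18-step bound.

Answer: No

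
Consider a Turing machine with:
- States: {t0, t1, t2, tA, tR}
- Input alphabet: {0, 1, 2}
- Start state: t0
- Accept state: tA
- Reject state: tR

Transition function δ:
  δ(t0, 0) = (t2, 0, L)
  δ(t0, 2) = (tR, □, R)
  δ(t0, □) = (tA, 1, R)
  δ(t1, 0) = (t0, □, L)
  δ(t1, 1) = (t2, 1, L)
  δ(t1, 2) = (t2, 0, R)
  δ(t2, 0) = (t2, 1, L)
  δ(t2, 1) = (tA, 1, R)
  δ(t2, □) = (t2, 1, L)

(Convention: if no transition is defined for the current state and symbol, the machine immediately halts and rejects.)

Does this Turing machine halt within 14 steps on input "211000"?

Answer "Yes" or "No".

Execution trace:
Initial: [t0]211000
Step 1: δ(t0, 2) = (tR, □, R) → □[tR]11000

The machine reaches the reject state tR and halts.
The machine halted after 1 step (within the 14-step bound).

Answer: Yes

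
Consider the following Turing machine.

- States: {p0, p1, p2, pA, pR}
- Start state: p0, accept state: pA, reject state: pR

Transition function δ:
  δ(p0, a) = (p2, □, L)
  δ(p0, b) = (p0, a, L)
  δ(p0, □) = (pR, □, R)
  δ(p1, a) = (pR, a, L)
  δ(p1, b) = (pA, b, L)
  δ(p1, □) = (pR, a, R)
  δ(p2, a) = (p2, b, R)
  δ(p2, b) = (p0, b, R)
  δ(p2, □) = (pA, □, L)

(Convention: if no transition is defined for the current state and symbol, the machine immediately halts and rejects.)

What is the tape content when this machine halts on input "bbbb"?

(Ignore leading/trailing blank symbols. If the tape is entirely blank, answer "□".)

Execution trace:
Initial: [p0]bbbb
Step 1: δ(p0, b) = (p0, a, L) → [p0]□abbb
Step 2: δ(p0, □) = (pR, □, R) → □[pR]abbb

The machine reaches the reject state pR and halts.

Final tape (ignoring leading/trailing blanks): abbb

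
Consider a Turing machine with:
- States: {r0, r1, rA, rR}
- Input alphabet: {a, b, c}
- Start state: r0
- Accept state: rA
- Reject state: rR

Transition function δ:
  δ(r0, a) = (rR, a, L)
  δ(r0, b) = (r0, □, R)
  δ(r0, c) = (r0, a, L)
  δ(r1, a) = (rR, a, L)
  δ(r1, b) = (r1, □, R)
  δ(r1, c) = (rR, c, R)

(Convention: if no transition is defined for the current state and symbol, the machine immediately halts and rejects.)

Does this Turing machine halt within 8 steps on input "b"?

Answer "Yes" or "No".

Execution trace:
Initial: [r0]b
Step 1: δ(r0, b) = (r0, □, R) → □[r0]□

No transition is defined for δ(r0, □). By convention the machine halts and rejects.
The machine halted after 1 step (within the 8-step bound).

Answer: Yes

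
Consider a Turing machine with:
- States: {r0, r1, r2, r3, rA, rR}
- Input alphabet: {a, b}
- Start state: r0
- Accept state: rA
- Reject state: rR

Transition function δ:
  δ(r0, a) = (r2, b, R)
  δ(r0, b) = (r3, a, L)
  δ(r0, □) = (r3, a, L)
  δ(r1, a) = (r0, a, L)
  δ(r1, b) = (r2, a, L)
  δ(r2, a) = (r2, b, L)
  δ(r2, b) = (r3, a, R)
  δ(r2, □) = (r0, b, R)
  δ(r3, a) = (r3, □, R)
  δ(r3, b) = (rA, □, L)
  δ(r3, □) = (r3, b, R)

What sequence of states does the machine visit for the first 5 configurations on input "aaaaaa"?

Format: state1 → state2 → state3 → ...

Execution trace:
Initial: [r0]aaaaaa
Step 1: δ(r0, a) = (r2, b, R) → b[r2]aaaaa
Step 2: δ(r2, a) = (r2, b, L) → [r2]bbaaaa
Step 3: δ(r2, b) = (r3, a, R) → a[r3]baaaa
Step 4: δ(r3, b) = (rA, □, L) → [rA]a□aaaa

The machine reaches the accept state rA and halts.

State sequence: r0 → r2 → r2 → r3 → rA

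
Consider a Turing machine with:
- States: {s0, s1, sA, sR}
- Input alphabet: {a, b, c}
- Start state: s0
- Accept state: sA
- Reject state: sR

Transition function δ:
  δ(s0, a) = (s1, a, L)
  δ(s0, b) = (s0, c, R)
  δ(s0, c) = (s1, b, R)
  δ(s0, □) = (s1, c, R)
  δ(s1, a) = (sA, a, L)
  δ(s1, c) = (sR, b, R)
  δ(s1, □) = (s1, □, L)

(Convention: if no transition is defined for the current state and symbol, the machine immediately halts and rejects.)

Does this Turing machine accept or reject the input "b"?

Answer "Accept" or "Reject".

Execution trace:
Initial: [s0]b
Step 1: δ(s0, b) = (s0, c, R) → c[s0]□
Step 2: δ(s0, □) = (s1, c, R) → cc[s1]□
Step 3: δ(s1, □) = (s1, □, L) → c[s1]c□
Step 4: δ(s1, c) = (sR, b, R) → cb[sR]□

The machine reaches the reject state sR and halts.

Answer: Reject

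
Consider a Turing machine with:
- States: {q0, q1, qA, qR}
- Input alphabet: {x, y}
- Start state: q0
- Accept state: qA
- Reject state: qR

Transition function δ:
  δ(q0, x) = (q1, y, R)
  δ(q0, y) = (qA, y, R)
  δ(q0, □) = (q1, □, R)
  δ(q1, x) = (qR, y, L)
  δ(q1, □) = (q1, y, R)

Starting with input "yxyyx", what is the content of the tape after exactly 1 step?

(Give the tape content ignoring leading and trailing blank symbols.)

Execution trace:
Initial: [q0]yxyyx
Step 1: δ(q0, y) = (qA, y, R) → y[qA]xyyx

The machine reaches the accept state qA and halts.

After 1 step, the tape (ignoring leading/trailing blanks) is: yxyyx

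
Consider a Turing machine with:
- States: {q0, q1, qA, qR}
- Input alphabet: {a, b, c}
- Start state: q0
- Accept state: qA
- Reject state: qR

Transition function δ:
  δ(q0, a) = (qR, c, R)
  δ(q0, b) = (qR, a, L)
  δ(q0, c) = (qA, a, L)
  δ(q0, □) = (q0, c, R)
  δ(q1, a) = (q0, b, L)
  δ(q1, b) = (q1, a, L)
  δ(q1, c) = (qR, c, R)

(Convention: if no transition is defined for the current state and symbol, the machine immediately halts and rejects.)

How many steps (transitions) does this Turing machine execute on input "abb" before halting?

Execution trace:
Initial: [q0]abb
Step 1: δ(q0, a) = (qR, c, R) → c[qR]bb

The machine reaches the reject state qR and halts.

The machine executed 1 step before halting.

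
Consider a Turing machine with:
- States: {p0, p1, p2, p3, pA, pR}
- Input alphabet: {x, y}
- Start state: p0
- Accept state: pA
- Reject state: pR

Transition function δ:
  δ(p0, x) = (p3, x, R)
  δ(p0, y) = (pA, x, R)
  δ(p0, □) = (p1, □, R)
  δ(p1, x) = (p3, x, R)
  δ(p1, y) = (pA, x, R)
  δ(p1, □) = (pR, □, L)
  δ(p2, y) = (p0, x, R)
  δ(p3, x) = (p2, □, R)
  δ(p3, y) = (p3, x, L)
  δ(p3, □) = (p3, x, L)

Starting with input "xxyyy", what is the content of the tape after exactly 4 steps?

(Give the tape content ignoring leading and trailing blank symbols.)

Execution trace:
Initial: [p0]xxyyy
Step 1: δ(p0, x) = (p3, x, R) → x[p3]xyyy
Step 2: δ(p3, x) = (p2, □, R) → x□[p2]yyy
Step 3: δ(p2, y) = (p0, x, R) → x□x[p0]yy
Step 4: δ(p0, y) = (pA, x, R) → x□xx[pA]y

The machine reaches the accept state pA and halts.

After 4 steps, the tape (ignoring leading/trailing blanks) is: x□xxy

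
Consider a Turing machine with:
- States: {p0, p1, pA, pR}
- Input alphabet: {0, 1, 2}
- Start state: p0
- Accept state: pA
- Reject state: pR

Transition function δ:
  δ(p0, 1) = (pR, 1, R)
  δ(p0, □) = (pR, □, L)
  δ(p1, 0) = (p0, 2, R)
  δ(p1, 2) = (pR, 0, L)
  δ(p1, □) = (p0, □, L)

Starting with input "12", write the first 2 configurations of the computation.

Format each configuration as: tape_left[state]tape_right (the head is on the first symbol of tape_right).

Transitions applied:
Step 1: δ(p0, 1) = (pR, 1, R)

The first 2 configurations are:
[p0]12 ⊢ 1[pR]2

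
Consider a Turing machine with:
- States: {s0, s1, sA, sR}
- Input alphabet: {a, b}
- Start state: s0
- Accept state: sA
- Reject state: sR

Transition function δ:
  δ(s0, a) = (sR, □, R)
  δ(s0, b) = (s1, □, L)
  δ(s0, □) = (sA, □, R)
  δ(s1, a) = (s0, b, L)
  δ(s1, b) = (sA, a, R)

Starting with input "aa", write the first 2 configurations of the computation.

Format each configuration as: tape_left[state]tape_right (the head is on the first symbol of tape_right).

Transitions applied:
Step 1: δ(s0, a) = (sR, □, R)

The first 2 configurations are:
[s0]aa ⊢ □[sR]a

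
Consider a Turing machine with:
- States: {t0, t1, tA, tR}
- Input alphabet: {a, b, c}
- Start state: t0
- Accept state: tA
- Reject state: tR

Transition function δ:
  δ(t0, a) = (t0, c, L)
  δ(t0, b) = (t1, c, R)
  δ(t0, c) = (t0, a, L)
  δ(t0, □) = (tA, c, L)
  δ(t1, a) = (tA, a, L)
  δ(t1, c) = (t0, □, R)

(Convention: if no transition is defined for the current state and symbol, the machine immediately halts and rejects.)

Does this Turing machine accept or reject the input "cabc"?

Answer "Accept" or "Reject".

Execution trace:
Initial: [t0]cabc
Step 1: δ(t0, c) = (t0, a, L) → [t0]□aabc
Step 2: δ(t0, □) = (tA, c, L) → [tA]□caabc

The machine reaches the accept state tA and halts.

Answer: Accept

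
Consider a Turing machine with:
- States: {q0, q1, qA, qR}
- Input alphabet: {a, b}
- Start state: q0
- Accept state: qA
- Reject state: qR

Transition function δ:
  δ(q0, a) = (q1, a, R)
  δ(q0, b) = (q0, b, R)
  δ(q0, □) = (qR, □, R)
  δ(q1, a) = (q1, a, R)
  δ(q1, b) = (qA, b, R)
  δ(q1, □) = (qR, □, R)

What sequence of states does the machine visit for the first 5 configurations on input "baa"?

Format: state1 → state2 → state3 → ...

Execution trace:
Initial: [q0]baa
Step 1: δ(q0, b) = (q0, b, R) → b[q0]aa
Step 2: δ(q0, a) = (q1, a, R) → ba[q1]a
Step 3: δ(q1, a) = (q1, a, R) → baa[q1]□
Step 4: δ(q1, □) = (qR, □, R) → baa□[qR]□

The machine reaches the reject state qR and halts.

State sequence: q0 → q0 → q1 → q1 → qR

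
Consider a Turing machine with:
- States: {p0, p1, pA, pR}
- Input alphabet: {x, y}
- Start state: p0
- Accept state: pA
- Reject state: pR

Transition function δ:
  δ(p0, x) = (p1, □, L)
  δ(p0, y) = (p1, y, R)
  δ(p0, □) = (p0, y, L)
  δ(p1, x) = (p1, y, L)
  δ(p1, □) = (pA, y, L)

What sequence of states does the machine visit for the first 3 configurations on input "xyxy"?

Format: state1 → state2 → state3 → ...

Execution trace:
Initial: [p0]xyxy
Step 1: δ(p0, x) = (p1, □, L) → [p1]□□yxy
Step 2: δ(p1, □) = (pA, y, L) → [pA]□y□yxy

The machine reaches the accept state pA and halts.

State sequence: p0 → p1 → pA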